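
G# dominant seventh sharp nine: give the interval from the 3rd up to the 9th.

major seventh

G#7#9: G#-B#-D#-F#-A##.
The 3rd is B# and the 9th is A##.
Counting 7 letters and 11 half steps from B# gives a major seventh.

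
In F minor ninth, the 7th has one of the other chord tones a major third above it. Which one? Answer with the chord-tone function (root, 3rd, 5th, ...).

9th

The chord tones of F minor ninth are F–Ab–C–Eb–G.
The 7th is Eb. A major third above Eb is G.
G is the chord's 9th.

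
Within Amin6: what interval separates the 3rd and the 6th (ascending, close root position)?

Spelling the chord: A, C, E, F#.
So we need the interval from C up to F#.
C up to F# is 6 semitones, a half step wider than a perfect fourth, so the interval is augmented.

augmented fourth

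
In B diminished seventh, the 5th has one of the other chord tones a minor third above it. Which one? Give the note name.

Ab

The chord tones of B°7 are B D F Ab.
The 5th is F. A minor third above F is Ab.
Ab is the chord's 7th.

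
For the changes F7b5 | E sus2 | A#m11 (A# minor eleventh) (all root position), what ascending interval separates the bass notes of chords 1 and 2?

The roots are F and E.
From F to E is 11 semitones, exactly the major seventh.

major seventh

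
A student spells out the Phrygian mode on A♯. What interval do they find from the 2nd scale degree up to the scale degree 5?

augmented fourth

A♯ phrygian: A♯ B C♯ D♯ E♯ F♯ G♯.
That puts B below E♯.
B up to E♯ is 6 semitones, a half step wider than a perfect fourth, so the interval is augmented.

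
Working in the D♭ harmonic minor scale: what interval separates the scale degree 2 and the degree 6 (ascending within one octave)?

d5

The scale runs D♭ E♭ F♭ G♭ A♭ B𝄫 C.
That puts E♭ below B𝄫.
5 letter names make it a fifth; at 6 semitones (a half step narrower than perfect) the quality is diminished.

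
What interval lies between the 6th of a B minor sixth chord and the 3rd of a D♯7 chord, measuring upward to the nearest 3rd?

major 7th

The 6th of B minor sixth is G♯; the 3rd of D♯7 is F𝄪.
Counting 7 letters and 11 half steps from G♯ gives a major seventh.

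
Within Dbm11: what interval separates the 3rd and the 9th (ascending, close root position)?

major seventh

Dbm11: Db–Fb–Ab–Cb–Eb–Gb.
3rd = Fb; 9th = Eb.
Fb up to Eb spans 7 letter names and 11 semitones — a major seventh.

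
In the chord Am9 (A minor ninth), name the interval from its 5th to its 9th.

perfect 5th

Am9 is spelled A, C, E, G, B.
The 5th is E and the 9th is B.
E up to B spans 5 letter names and 7 semitones — a perfect fifth.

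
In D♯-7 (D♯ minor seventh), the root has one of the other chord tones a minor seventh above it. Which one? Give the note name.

C#

D♯-7 is spelled D♯–F♯–A♯–C♯.
The root is D♯. A minor seventh above D♯ is C♯.
C♯ is the chord's 7th.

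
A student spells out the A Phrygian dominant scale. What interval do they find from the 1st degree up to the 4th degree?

A phrygian dominant: A Bb C# D E F G.
The 1st degree is A and the 4th scale degree is D.
From A to D is 5 semitones, exactly the perfect fourth.

P4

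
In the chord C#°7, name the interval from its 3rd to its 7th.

d5

C# diminished seventh is spelled C#-E-G-Bb.
So we need the interval from E up to Bb.
From E to Bb: 6 semitones over a fifth = diminished.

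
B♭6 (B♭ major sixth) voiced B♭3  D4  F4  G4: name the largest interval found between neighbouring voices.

major 3rd

Adjacent intervals: B♭3→D4 = major third; D4→F4 = minor third; F4→G4 = major second.
The largest is B♭3 to D4, a major third (4 semitones).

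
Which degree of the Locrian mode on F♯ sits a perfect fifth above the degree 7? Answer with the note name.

The scale is F♯ G A B C D E.
The degree 7 is E; a perfect fifth above that is B — scale degree 4.

B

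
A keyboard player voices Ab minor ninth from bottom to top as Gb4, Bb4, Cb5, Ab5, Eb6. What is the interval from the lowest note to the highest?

The outer voices are Gb4 and Eb6.
From Gb to Eb is 21 semitones, exactly the major thirteenth.

major thirteenth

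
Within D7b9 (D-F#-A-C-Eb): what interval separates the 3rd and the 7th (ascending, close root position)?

3rd = F#; 7th = C.
5 letter names make it a fifth; at 6 semitones (a half step narrower than perfect) the quality is diminished.
This 3–7 tritone is the characteristic tension at the heart of the dominant sound.

diminished 5th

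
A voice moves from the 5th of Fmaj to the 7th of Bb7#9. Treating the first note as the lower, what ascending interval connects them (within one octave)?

Fmaj has C as its 5th, and Bb7#9 has Ab as its 7th.
C up to Ab is 8 semitones, a half step narrower than a major sixth, so the interval is minor.

minor 6th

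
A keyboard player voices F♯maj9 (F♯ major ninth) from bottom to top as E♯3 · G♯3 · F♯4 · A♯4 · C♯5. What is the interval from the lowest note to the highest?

minor 13th

The outer voices are E♯3 and C♯5.
From E♯ to C♯: 20 semitones over a thirteenth = minor.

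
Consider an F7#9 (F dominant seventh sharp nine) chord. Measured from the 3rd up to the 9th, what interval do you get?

major seventh

F7#9 (F dominant seventh sharp nine): F, A, C, Eb, G#.
The 3rd is A and the 9th is G#.
From A to G# is 11 semitones, exactly the major seventh.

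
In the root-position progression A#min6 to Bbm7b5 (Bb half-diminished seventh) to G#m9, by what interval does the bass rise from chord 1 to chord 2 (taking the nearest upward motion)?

The roots are A# and Bb.
A# up to Bb is 0 semitones, a whole step narrower than a major second, so the interval is diminished.

diminished second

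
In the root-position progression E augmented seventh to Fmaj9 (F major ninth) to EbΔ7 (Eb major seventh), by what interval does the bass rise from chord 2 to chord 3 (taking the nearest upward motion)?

The roots are F and Eb.
7 letter names make it a seventh; at 10 semitones (a half step narrower than major) the quality is minor.

minor seventh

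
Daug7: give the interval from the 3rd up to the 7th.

D7#5 (D augmented seventh): D, F#, A#, C.
3rd = F#; 7th = C.
F# up to C is 6 semitones, a half step narrower than a perfect fifth, so the interval is diminished.
That tritone between 3rd and 7th is what gives the dominant seventh its pull toward resolution.

diminished 5th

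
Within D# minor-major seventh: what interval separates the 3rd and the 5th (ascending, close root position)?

major 3rd

D#mM7 is spelled D#–F#–A#–C##.
3rd = F#; 5th = A#.
Counting 3 letters and 4 half steps from F# gives a major third.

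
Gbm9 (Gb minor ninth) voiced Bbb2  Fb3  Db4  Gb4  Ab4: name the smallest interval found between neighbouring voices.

Adjacent intervals: Bbb2→Fb3 = perfect fifth; Fb3→Db4 = major sixth; Db4→Gb4 = perfect fourth; Gb4→Ab4 = major second.
The smallest is Gb4 to Ab4, a major second (2 semitones).

major 2nd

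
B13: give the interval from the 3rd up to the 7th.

Spelling the chord: B D# F# A C# G#.
The 3rd is D# and the 7th is A.
From D# to A: 6 semitones over a fifth = diminished.
That tritone between 3rd and 7th is what gives the dominant seventh its pull toward resolution.

diminished fifth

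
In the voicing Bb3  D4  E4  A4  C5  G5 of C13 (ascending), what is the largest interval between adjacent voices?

perfect fifth

Adjacent intervals: Bb3→D4 = major third; D4→E4 = major second; E4→A4 = perfect fourth; A4→C5 = minor third; C5→G5 = perfect fifth.
The largest is C5 to G5, a perfect fifth (7 semitones).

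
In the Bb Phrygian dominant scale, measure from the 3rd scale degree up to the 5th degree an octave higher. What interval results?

minor 10th

Bb phrygian dominant: Bb Cb D Eb F Gb Ab.
The 3rd scale degree is D and the 5th degree (up an octave) is F.
D up to F is 15 semitones, a half step narrower than a major tenth, so the interval is minor.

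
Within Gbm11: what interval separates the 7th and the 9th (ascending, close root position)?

M3

Gbm11 (Gb minor eleventh): Gb Bbb Db Fb Ab Cb.
The 7th is Fb and the 9th is Ab.
From Fb to Ab is 4 semitones, exactly the major third.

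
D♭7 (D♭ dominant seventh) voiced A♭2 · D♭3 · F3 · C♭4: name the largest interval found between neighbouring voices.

Adjacent intervals: A♭2→D♭3 = perfect fourth; D♭3→F3 = major third; F3→C♭4 = diminished fifth.
The largest is F3 to C♭4, a diminished fifth (6 semitones).

diminished 5th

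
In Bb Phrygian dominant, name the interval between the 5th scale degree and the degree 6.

minor 2nd

The scale runs Bb Cb D Eb F Gb Ab.
That puts F below Gb.
2 letter names make it a second; at 1 semitone (a half step narrower than major) the quality is minor.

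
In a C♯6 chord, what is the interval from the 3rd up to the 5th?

minor 3rd

Spelling the chord: C♯-E♯-G♯-A♯.
So we need the interval from E♯ up to G♯.
3 letter names make it a third; at 3 semitones (a half step narrower than major) the quality is minor.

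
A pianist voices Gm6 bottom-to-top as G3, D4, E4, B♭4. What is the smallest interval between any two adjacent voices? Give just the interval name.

Adjacent intervals: G3→D4 = perfect fifth; D4→E4 = major second; E4→B♭4 = diminished fifth.
The smallest is D4 to E4, a major second (2 semitones).

major 2nd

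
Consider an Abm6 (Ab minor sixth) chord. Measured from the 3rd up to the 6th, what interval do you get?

Spelling the chord: Ab-Cb-Eb-F.
The 3rd is Cb and the 6th is F.
From Cb to F: 6 semitones over a fourth = augmented.

A4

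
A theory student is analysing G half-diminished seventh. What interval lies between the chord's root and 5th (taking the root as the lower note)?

diminished fifth

Spelling the chord: G–B♭–D♭–F.
Root = G; 5th = D♭.
G up to D♭ is 6 semitones, a half step narrower than a perfect fifth, so the interval is diminished.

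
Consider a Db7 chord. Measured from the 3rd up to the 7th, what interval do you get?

d5

The chord tones of Db7 are Db–F–Ab–Cb.
3rd = F; 7th = Cb.
F up to Cb is 6 semitones, a half step narrower than a perfect fifth, so the interval is diminished.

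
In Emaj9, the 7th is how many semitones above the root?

Emaj9: E G♯ B D♯ F♯.
E to D♯ is a major seventh: 11 semitones.

11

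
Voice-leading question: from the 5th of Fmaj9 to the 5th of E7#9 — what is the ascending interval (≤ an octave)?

major seventh

Fmaj9 has C as its 5th, and E7#9 has B as its 5th.
From C to B is 11 semitones, exactly the major seventh.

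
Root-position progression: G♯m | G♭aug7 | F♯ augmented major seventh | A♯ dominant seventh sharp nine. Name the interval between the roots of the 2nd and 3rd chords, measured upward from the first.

augmented 7th

The roots are G♭ and F♯.
G♭ up to F♯ is 12 semitones, a half step wider than a major seventh, so the interval is augmented.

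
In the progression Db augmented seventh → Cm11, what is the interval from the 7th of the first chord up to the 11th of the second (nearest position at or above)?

augmented fourth

Db augmented seventh has Cb as its 7th, and Cm11 has F as its 11th.
From Cb to F: 6 semitones over a fourth = augmented.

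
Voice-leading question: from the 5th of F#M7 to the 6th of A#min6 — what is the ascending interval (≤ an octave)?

F#M7 has C# as its 5th, and A#min6 has F## as its 6th.
C# up to F## is 6 semitones, a half step wider than a perfect fourth, so the interval is augmented.

augmented 4th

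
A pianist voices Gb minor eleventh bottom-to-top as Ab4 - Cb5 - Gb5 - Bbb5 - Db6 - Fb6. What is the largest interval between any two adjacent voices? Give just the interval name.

Adjacent intervals: Ab4→Cb5 = minor third; Cb5→Gb5 = perfect fifth; Gb5→Bbb5 = minor third; Bbb5→Db6 = major third; Db6→Fb6 = minor third.
The largest is Cb5 to Gb5, a perfect fifth (7 semitones).

perfect fifth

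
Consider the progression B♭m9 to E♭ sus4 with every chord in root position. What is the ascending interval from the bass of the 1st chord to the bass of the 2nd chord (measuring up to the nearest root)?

The roots are B♭ and E♭.
Counting 4 letters and 5 half steps from B♭ gives a perfect fourth.

perfect fourth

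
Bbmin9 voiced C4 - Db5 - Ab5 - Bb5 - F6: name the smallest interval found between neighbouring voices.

Adjacent intervals: C4→Db5 = minor ninth; Db5→Ab5 = perfect fifth; Ab5→Bb5 = major second; Bb5→F6 = perfect fifth.
The smallest is Ab5 to Bb5, a major second (2 semitones).

major second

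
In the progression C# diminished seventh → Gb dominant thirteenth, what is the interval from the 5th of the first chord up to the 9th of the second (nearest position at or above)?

minor second

The 5th of C# diminished seventh is G; the 9th of Gb dominant thirteenth is Ab.
G up to Ab is 1 semitone, a half step narrower than a major second, so the interval is minor.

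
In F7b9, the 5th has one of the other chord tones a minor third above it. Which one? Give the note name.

Spelling the chord: F-A-C-Eb-Gb.
The 5th is C. A minor third above C is Eb.
Eb is the chord's 7th.

Eb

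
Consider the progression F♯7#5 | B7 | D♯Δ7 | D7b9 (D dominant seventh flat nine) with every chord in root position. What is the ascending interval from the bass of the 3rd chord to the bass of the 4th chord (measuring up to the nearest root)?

The roots are D♯ and D.
From D♯ to D: 11 semitones over an octave = diminished.

diminished 8th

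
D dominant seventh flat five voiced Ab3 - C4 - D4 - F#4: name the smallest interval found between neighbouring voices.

Adjacent intervals: Ab3→C4 = major third; C4→D4 = major second; D4→F#4 = major third.
The smallest is C4 to D4, a major second (2 semitones).

major 2nd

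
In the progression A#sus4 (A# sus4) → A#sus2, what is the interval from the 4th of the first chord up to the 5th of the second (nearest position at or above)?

A#sus4 (A# sus4) has D# as its 4th, and A#sus2 has E# as its 5th.
Counting 2 letters and 2 half steps from D# gives a major second.

major second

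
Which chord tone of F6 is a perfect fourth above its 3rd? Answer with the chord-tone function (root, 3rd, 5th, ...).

F6: F A C D.
The 3rd is A. A perfect fourth above A is D.
D is the chord's 6th.

6th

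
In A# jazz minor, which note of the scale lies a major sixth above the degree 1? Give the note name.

F##

The scale is A# B# C# D# E# F## G##.
The degree 1 is A#; a major sixth above that is F## — scale degree 6.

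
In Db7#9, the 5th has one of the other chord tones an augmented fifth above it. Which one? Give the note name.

E

Db7#9 (Db dominant seventh sharp nine) is spelled Db, F, Ab, Cb, E.
The 5th is Ab. An augmented fifth above Ab is E.
E is the chord's 9th.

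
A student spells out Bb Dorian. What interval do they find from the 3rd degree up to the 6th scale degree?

augmented 4th

Spelling Bb Dorian: Bb C Db Eb F G Ab.
3rd degree = Db; 6th scale degree = G.
Db up to G is 6 semitones, a half step wider than a perfect fourth, so the interval is augmented.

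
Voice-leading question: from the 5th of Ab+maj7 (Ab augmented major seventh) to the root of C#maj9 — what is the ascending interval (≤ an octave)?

major 6th

Ab+maj7 (Ab augmented major seventh) has E as its 5th, and C#maj9 has C# as its root.
Counting 6 letters and 9 half steps from E gives a major sixth.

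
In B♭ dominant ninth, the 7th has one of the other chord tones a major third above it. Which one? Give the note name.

C

B♭9 (B♭ dominant ninth) is spelled B♭ D F A♭ C.
The 7th is A♭. A major third above A♭ is C.
C is the chord's 9th.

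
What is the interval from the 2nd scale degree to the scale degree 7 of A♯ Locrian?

Spelling A♯ Locrian: A♯ B C♯ D♯ E F♯ G♯.
2nd scale degree = B; scale degree 7 = G♯.
B up to G♯ spans 6 letter names and 9 semitones — a major sixth.

M6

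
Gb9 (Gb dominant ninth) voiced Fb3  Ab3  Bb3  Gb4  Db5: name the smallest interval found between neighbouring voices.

M2

Adjacent intervals: Fb3→Ab3 = major third; Ab3→Bb3 = major second; Bb3→Gb4 = minor sixth; Gb4→Db5 = perfect fifth.
The smallest is Ab3 to Bb3, a major second (2 semitones).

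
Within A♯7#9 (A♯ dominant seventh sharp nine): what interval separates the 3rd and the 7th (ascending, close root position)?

Spelling the chord: A♯, C𝄪, E♯, G♯, B𝄪.
The 3rd is C𝄪 and the 7th is G♯.
C𝄪 up to G♯ is 6 semitones, a half step narrower than a perfect fifth, so the interval is diminished.

diminished 5th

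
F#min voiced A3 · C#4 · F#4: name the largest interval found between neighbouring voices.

perfect fourth

Adjacent intervals: A3→C#4 = major third; C#4→F#4 = perfect fourth.
The largest is C#4 to F#4, a perfect fourth (5 semitones).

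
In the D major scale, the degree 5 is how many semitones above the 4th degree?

2

The scale is D E F# G A B C#.
G up to A is a major second — 2 semitones.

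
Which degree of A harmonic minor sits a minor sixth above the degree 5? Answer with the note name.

The scale is A B C D E F G♯.
The degree 5 is E; a minor sixth above that is C — scale degree 3.

C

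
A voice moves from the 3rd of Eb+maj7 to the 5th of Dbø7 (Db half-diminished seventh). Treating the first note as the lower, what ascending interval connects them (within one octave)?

Eb+maj7 has G as its 3rd, and Dbø7 (Db half-diminished seventh) has Abb as its 5th.
2 letter names make it a second; at 0 semitones (a whole step narrower than major) the quality is diminished.

diminished second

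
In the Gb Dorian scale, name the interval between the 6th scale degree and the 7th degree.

Spelling the Gb Dorian scale: Gb Ab Bbb Cb Db Eb Fb.
That puts Eb below Fb.
From Eb to Fb: 1 semitone over a second = minor.

minor 2nd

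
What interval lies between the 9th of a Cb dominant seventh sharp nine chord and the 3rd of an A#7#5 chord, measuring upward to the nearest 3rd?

The 9th of Cb dominant seventh sharp nine is D; the 3rd of A#7#5 is C##.
7 letter names make it a seventh; at 12 semitones (a half step wider than major) the quality is augmented.

augmented 7th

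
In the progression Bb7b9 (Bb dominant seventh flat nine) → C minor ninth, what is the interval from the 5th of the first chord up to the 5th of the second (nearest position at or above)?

major 2nd

Bb7b9 (Bb dominant seventh flat nine) has F as its 5th, and C minor ninth has G as its 5th.
F up to G spans 2 letter names and 2 semitones — a major second.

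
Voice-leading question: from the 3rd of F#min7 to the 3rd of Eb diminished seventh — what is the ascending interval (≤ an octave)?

F#min7 has A as its 3rd, and Eb diminished seventh has Gb as its 3rd.
A up to Gb is 9 semitones, a whole step narrower than a major seventh, so the interval is diminished.

diminished seventh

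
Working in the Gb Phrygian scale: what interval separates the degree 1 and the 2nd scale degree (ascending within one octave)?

minor second

Gb phrygian: Gb Abb Bbb Cb Db Ebb Fb.
So we need the interval from Gb up to Abb.
From Gb to Abb: 1 semitone over a second = minor.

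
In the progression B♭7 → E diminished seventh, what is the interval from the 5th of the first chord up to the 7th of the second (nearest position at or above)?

minor 6th

The 5th of B♭7 is F; the 7th of E diminished seventh is D♭.
6 letter names make it a sixth; at 8 semitones (a half step narrower than major) the quality is minor.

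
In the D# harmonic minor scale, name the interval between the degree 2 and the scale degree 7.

major sixth

Spelling the D# harmonic minor scale: D# E# F# G# A# B C##.
So we need the interval from E# up to C##.
E# up to C## spans 6 letter names and 9 semitones — a major sixth.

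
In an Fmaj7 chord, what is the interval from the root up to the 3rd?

F major seventh is spelled F-A-C-E.
So we need the interval from F up to A.
From F to A is 4 semitones, exactly the major third.

major third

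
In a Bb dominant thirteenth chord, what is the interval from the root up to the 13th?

Bb13: Bb–D–F–Ab–C–G.
Root = Bb; 13th = G.
From Bb to G is 21 semitones, exactly the major thirteenth.

major 13th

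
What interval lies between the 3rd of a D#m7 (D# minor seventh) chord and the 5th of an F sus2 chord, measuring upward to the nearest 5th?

D#m7 (D# minor seventh) has F# as its 3rd, and F sus2 has C as its 5th.
From F# to C: 6 semitones over a fifth = diminished.

diminished fifth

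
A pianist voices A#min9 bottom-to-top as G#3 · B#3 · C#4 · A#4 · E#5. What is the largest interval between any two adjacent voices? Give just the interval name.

major 6th

Adjacent intervals: G#3→B#3 = major third; B#3→C#4 = minor second; C#4→A#4 = major sixth; A#4→E#5 = perfect fifth.
The largest is C#4 to A#4, a major sixth (9 semitones).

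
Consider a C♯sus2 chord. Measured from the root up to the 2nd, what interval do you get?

major second

C♯sus2 (C♯ sus2) is spelled C♯-D♯-G♯.
Root = C♯; 2nd = D♯.
C♯ up to D♯ spans 2 letter names and 2 semitones — a major second.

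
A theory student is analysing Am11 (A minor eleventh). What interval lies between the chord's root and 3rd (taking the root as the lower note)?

Spelling the chord: A C E G B D.
Root = A; 3rd = C.
3 letter names make it a third; at 3 semitones (a half step narrower than major) the quality is minor.

m3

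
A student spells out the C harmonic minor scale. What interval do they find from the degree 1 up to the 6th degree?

The scale runs C D Eb F G Ab B.
Degree 1 = C; 6th scale degree = Ab.
C up to Ab is 8 semitones, a half step narrower than a major sixth, so the interval is minor.

m6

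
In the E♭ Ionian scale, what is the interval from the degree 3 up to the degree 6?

Spelling the E♭ Ionian scale: E♭ F G A♭ B♭ C D.
Degree 3 = G; scale degree 6 = C.
Counting 4 letters and 5 half steps from G gives a perfect fourth.

P4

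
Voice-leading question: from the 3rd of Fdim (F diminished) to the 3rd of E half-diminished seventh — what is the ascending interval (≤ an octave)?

major seventh

Fdim (F diminished) has A♭ as its 3rd, and E half-diminished seventh has G as its 3rd.
Counting 7 letters and 11 half steps from A♭ gives a major seventh.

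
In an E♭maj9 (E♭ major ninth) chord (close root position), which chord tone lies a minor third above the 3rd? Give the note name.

Spelling the chord: E♭-G-B♭-D-F.
The 3rd is G. A minor third above G is B♭.
B♭ is the chord's 5th.

Bb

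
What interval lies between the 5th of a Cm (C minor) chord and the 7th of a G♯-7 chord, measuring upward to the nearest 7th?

The 5th of Cm (C minor) is G; the 7th of G♯-7 is F♯.
Counting 7 letters and 11 half steps from G gives a major seventh.

major seventh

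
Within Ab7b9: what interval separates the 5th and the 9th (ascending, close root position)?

diminished 5th

Ab7b9 is spelled Ab, C, Eb, Gb, Bbb.
5th = Eb; 9th = Bbb.
Eb up to Bbb is 6 semitones, a half step narrower than a perfect fifth, so the interval is diminished.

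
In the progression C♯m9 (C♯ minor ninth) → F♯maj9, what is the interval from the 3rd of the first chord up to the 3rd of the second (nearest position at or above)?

augmented fourth

C♯m9 (C♯ minor ninth) has E as its 3rd, and F♯maj9 has A♯ as its 3rd.
4 letter names make it a fourth; at 6 semitones (a half step wider than perfect) the quality is augmented.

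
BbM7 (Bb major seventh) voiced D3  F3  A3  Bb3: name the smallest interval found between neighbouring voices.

minor 2nd

Adjacent intervals: D3→F3 = minor third; F3→A3 = major third; A3→Bb3 = minor second.
The smallest is A3 to Bb3, a minor second (1 semitone).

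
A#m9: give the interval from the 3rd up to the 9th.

A#min9: A#–C#–E#–G#–B#.
3rd = C#; 9th = B#.
C# up to B# spans 7 letter names and 11 semitones — a major seventh.

major 7th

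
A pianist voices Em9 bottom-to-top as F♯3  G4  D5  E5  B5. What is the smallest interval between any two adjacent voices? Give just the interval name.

major 2nd

Adjacent intervals: F♯3→G4 = minor ninth; G4→D5 = perfect fifth; D5→E5 = major second; E5→B5 = perfect fifth.
The smallest is D5 to E5, a major second (2 semitones).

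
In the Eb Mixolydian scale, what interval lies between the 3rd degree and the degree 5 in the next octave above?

Spelling the Eb Mixolydian scale: Eb F G Ab Bb C Db.
3rd degree = G; 5th degree (up an octave) = Bb.
From G to Bb: 15 semitones over a tenth = minor.

minor 10th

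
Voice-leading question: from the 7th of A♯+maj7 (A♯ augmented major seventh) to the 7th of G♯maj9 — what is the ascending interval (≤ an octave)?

m7

The 7th of A♯+maj7 (A♯ augmented major seventh) is G𝄪; the 7th of G♯maj9 is F𝄪.
G𝄪 up to F𝄪 is 10 semitones, a half step narrower than a major seventh, so the interval is minor.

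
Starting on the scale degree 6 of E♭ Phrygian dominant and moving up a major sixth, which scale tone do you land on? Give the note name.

The scale is E♭ F♭ G A♭ B♭ C♭ D♭.
The scale degree 6 is C♭; a major sixth above that is A♭ — scale degree 4.

Ab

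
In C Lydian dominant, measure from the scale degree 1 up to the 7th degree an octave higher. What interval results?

Spelling C Lydian dominant: C D E F# G A Bb.
So we need the interval from C up to Bb.
14 letter names make it a fourteenth; at 22 semitones (a half step narrower than major) the quality is minor.

minor fourteenth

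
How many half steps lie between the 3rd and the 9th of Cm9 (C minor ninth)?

Cm9: C, E♭, G, B♭, D.
E♭ to D is a major seventh: 11 semitones.

11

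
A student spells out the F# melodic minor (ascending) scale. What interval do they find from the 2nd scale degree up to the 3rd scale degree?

The scale runs F# G# A B C# D# E#.
The 2nd scale degree is G# and the degree 3 is A.
2 letter names make it a second; at 1 semitone (a half step narrower than major) the quality is minor.

minor 2nd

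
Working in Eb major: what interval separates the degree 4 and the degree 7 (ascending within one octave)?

Eb major: Eb F G Ab Bb C D.
So we need the interval from Ab up to D.
From Ab to D: 6 semitones over a fourth = augmented.

augmented fourth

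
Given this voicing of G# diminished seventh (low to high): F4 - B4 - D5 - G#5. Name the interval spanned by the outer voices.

The outer voices are F4 and G#5.
9 letter names make it a ninth; at 15 semitones (a half step wider than major) the quality is augmented.

augmented ninth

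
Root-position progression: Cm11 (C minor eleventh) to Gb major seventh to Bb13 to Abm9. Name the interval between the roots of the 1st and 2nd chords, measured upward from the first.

The roots are C and Gb.
5 letter names make it a fifth; at 6 semitones (a half step narrower than perfect) the quality is diminished.

diminished fifth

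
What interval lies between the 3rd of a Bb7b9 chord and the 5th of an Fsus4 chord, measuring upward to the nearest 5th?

minor seventh

The 3rd of Bb7b9 is D; the 5th of Fsus4 is C.
7 letter names make it a seventh; at 10 semitones (a half step narrower than major) the quality is minor.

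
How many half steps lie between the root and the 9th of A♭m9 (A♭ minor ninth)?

14

A♭min9 (A♭ minor ninth): A♭ C♭ E♭ G♭ B♭.
A♭ to B♭ is a major ninth: 14 semitones.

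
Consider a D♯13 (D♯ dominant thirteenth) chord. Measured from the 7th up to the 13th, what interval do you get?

major seventh

The chord tones of D♯13 are D♯, F𝄪, A♯, C♯, E♯, B♯.
The 7th is C♯ and the 13th is B♯.
Counting 7 letters and 11 half steps from C♯ gives a major seventh.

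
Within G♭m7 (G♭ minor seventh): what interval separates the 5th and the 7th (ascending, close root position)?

minor third

G♭min7 is spelled G♭-B𝄫-D♭-F♭.
The 5th is D♭ and the 7th is F♭.
3 letter names make it a third; at 3 semitones (a half step narrower than major) the quality is minor.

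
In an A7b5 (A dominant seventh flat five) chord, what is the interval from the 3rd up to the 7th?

diminished 5th

Spelling the chord: A C♯ E♭ G.
The 3rd is C♯ and the 7th is G.
From C♯ to G: 6 semitones over a fifth = diminished.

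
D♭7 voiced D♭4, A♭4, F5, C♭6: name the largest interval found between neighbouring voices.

M6

Adjacent intervals: D♭4→A♭4 = perfect fifth; A♭4→F5 = major sixth; F5→C♭6 = diminished fifth.
The largest is A♭4 to F5, a major sixth (9 semitones).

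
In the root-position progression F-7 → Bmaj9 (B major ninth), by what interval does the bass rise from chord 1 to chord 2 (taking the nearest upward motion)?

The roots are F and B.
4 letter names make it a fourth; at 6 semitones (a half step wider than perfect) the quality is augmented.

augmented fourth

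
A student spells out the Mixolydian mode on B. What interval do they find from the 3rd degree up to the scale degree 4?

Spelling the Mixolydian mode on B: B C♯ D♯ E F♯ G♯ A.
The 3rd degree is D♯ and the 4th degree is E.
2 letter names make it a second; at 1 semitone (a half step narrower than major) the quality is minor.

minor second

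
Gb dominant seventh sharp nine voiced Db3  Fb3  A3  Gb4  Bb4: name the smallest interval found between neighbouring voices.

Adjacent intervals: Db3→Fb3 = minor third; Fb3→A3 = augmented third; A3→Gb4 = diminished seventh; Gb4→Bb4 = major third.
The smallest is Db3 to Fb3, a minor third (3 semitones).

m3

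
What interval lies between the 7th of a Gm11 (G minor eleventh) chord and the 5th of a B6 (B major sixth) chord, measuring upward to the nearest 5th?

Gm11 (G minor eleventh) has F as its 7th, and B6 (B major sixth) has F# as its 5th.
1 letter names make it a unison; at 1 semitone (a half step wider than perfect) the quality is augmented.

augmented unison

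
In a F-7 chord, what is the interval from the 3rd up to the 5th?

major 3rd

Fmin7 is spelled F, Ab, C, Eb.
3rd = Ab; 5th = C.
Counting 3 letters and 4 half steps from Ab gives a major third.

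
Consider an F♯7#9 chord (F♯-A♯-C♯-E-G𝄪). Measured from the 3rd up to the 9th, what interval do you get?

3rd = A♯; 9th = G𝄪.
A♯ up to G𝄪 spans 7 letter names and 11 semitones — a major seventh.

major seventh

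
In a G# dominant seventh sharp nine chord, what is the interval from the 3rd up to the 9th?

major seventh

The chord tones of G# dominant seventh sharp nine are G#–B#–D#–F#–A##.
So we need the interval from B# up to A##.
Counting 7 letters and 11 half steps from B# gives a major seventh.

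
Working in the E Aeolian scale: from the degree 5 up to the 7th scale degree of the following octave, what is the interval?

E natural minor: E F# G A B C D.
The degree 5 is B and the scale degree 7 (up an octave) is D.
From B to D: 15 semitones over a tenth = minor.

m10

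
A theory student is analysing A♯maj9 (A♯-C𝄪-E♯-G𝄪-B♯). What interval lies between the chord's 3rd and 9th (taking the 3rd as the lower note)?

m7

That puts C𝄪 below B♯.
From C𝄪 to B♯: 10 semitones over a seventh = minor.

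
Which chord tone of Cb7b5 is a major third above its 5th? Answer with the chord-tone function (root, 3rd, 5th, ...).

7th

Cb7b5 (Cb dominant seventh flat five) is spelled Cb Eb Gbb Bbb.
The 5th is Gbb. A major third above Gbb is Bbb.
Bbb is the chord's 7th.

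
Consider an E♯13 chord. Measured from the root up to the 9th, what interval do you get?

E♯ dominant thirteenth: E♯ G𝄪 B♯ D♯ F𝄪 C𝄪.
So we need the interval from E♯ up to F𝄪.
From E♯ to F𝄪 is 14 semitones, exactly the major ninth.

major ninth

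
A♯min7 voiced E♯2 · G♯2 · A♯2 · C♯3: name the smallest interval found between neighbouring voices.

Adjacent intervals: E♯2→G♯2 = minor third; G♯2→A♯2 = major second; A♯2→C♯3 = minor third.
The smallest is G♯2 to A♯2, a major second (2 semitones).

major 2nd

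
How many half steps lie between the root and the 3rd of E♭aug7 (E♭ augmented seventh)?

The chord tones of E♭aug7 (E♭ augmented seventh) are E♭-G-B-D♭.
E♭ to G is a major third: 4 semitones.

4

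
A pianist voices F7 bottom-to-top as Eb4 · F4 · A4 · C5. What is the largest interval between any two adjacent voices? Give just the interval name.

major third

Adjacent intervals: Eb4→F4 = major second; F4→A4 = major third; A4→C5 = minor third.
The largest is F4 to A4, a major third (4 semitones).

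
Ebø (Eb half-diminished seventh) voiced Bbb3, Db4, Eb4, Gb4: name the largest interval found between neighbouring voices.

Adjacent intervals: Bbb3→Db4 = major third; Db4→Eb4 = major second; Eb4→Gb4 = minor third.
The largest is Bbb3 to Db4, a major third (4 semitones).

major third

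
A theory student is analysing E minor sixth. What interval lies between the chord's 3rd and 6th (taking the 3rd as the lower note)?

augmented fourth

E minor sixth is spelled E, G, B, C#.
That puts G below C#.
4 letter names make it a fourth; at 6 semitones (a half step wider than perfect) the quality is augmented.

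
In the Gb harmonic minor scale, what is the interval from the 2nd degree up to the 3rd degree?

minor second

Gb harmonic minor: Gb Ab Bbb Cb Db Ebb F.
The 2nd degree is Ab and the scale degree 3 is Bbb.
2 letter names make it a second; at 1 semitone (a half step narrower than major) the quality is minor.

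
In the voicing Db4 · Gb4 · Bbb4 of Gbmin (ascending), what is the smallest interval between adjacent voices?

minor third

Adjacent intervals: Db4→Gb4 = perfect fourth; Gb4→Bbb4 = minor third.
The smallest is Gb4 to Bbb4, a minor third (3 semitones).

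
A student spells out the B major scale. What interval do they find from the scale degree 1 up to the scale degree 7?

B major: B C♯ D♯ E F♯ G♯ A♯.
The scale degree 1 is B and the 7th scale degree is A♯.
Counting 7 letters and 11 half steps from B gives a major seventh.

M7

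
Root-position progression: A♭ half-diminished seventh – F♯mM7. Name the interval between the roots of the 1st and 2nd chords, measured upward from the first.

augmented sixth

The roots are A♭ and F♯.
A♭ up to F♯ is 10 semitones, a half step wider than a major sixth, so the interval is augmented.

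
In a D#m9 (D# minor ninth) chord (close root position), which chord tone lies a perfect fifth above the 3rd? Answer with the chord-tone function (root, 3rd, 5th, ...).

D#min9: D#-F#-A#-C#-E#.
The 3rd is F#. A perfect fifth above F# is C#.
C# is the chord's 7th.

7th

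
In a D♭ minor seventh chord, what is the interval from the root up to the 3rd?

The chord tones of D♭-7 (D♭ minor seventh) are D♭ F♭ A♭ C♭.
The root is D♭ and the 3rd is F♭.
From D♭ to F♭: 3 semitones over a third = minor.

minor third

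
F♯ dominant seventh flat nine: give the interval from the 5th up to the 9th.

diminished fifth

F♯7b9: F♯-A♯-C♯-E-G.
The 5th is C♯ and the 9th is G.
5 letter names make it a fifth; at 6 semitones (a half step narrower than perfect) the quality is diminished.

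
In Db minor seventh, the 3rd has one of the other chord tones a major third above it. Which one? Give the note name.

Dbm7 is spelled Db Fb Ab Cb.
The 3rd is Fb. A major third above Fb is Ab.
Ab is the chord's 5th.

Ab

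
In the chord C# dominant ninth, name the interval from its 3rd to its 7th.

diminished fifth

C#9 (C# dominant ninth) is spelled C#–E#–G#–B–D#.
That puts E# below B.
E# up to B is 6 semitones, a half step narrower than a perfect fifth, so the interval is diminished.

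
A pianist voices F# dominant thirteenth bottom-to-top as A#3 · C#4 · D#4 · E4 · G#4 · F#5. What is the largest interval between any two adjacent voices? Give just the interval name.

m7

Adjacent intervals: A#3→C#4 = minor third; C#4→D#4 = major second; D#4→E4 = minor second; E4→G#4 = major third; G#4→F#5 = minor seventh.
The largest is G#4 to F#5, a minor seventh (10 semitones).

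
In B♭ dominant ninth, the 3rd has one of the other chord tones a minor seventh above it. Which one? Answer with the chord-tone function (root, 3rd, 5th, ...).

B♭ dominant ninth is spelled B♭-D-F-A♭-C.
The 3rd is D. A minor seventh above D is C.
C is the chord's 9th.

9th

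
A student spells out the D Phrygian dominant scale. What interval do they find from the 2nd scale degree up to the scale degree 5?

augmented fourth

The scale runs D Eb F# G A Bb C.
2nd scale degree = Eb; 5th scale degree = A.
From Eb to A: 6 semitones over a fourth = augmented.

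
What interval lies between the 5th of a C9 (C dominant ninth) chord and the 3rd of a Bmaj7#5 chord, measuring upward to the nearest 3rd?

augmented 5th

C9 (C dominant ninth) has G as its 5th, and Bmaj7#5 has D♯ as its 3rd.
5 letter names make it a fifth; at 8 semitones (a half step wider than perfect) the quality is augmented.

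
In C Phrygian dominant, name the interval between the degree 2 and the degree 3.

Spelling C Phrygian dominant: C Db E F G Ab Bb.
So we need the interval from Db up to E.
From Db to E: 3 semitones over a second = augmented.

augmented second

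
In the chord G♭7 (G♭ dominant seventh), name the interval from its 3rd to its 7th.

diminished fifth

Spelling the chord: G♭–B♭–D♭–F♭.
3rd = B♭; 7th = F♭.
B♭ up to F♭ is 6 semitones, a half step narrower than a perfect fifth, so the interval is diminished.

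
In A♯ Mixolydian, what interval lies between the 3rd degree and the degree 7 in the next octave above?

The scale runs A♯ B♯ C𝄪 D♯ E♯ F𝄪 G♯.
3rd degree = C𝄪; scale degree 7 (up an octave) = G♯.
From C𝄪 to G♯: 18 semitones over a twelfth = diminished.

diminished twelfth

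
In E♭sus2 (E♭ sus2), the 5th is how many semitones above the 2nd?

5

E♭ sus2 is spelled E♭ F B♭.
F to B♭ is a perfect fourth: 5 semitones.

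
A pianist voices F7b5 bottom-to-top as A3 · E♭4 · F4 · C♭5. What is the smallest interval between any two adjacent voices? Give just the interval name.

major second

Adjacent intervals: A3→E♭4 = diminished fifth; E♭4→F4 = major second; F4→C♭5 = diminished fifth.
The smallest is E♭4 to F4, a major second (2 semitones).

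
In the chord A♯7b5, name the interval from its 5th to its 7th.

Spelling the chord: A♯-C𝄪-E-G♯.
The 5th is E and the 7th is G♯.
E up to G♯ spans 3 letter names and 4 semitones — a major third.

major third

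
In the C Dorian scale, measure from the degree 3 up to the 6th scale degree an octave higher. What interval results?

augmented eleventh

The scale runs C D Eb F G A Bb.
So we need the interval from Eb up to A.
From Eb to A: 18 semitones over an eleventh = augmented.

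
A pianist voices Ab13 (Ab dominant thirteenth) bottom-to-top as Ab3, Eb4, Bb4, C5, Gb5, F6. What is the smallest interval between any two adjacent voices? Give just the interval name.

major 2nd

Adjacent intervals: Ab3→Eb4 = perfect fifth; Eb4→Bb4 = perfect fifth; Bb4→C5 = major second; C5→Gb5 = diminished fifth; Gb5→F6 = major seventh.
The smallest is Bb4 to C5, a major second (2 semitones).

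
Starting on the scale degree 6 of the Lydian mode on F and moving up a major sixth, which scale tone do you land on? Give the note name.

B

The scale is F G A B C D E.
The scale degree 6 is D; a major sixth above that is B — scale degree 4.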